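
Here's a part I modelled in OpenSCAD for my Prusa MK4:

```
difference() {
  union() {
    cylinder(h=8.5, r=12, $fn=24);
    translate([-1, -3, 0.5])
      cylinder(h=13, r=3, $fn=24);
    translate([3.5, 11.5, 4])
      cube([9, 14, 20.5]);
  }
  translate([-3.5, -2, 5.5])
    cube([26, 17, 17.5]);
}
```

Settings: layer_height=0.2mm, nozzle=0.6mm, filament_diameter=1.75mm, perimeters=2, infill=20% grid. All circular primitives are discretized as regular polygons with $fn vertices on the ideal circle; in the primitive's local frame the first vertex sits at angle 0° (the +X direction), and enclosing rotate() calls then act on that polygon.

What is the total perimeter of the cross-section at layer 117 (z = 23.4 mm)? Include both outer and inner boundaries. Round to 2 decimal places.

At z = 23.4 mm: the cylinder is not intersected at this z (z outside [0, 8.5]); the cylinder at (-1, -3) does not reach this height (z outside [0.5, 13.5]); the cube at (3.5, 11.5) is present — its section is the full 9×14 rectangle (perimeter 46.00 mm); Taking the union: only the 9×14 cube at (3.5, 11.5) is present, so the union is just that shape — boundary = 46.00 mm; the cube at (-3.5, -2) does not reach this height (z outside [5.5, 23]); After the difference (first − rest): none of the subtracted shapes is present at this height, so that combined region is unchanged — boundary = 46.00 mm. Overall, the cross-section is a single solid region. Total boundary length (outer) = 46.00 mm.

46.00 mm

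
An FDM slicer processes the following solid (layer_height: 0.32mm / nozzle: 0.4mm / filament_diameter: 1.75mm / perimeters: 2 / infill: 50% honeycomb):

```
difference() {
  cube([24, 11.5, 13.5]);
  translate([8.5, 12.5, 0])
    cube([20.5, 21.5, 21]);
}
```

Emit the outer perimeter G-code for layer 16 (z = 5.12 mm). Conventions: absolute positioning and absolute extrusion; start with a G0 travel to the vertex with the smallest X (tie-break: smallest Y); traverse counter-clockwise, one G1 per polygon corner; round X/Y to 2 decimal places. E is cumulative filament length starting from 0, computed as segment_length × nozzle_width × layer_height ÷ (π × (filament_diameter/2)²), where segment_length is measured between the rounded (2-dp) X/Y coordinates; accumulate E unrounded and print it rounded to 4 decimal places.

G0 X0.00 Y0.00 Z5.12
G1 X24.00 Y0.00 E1.2772
G1 X24.00 Y11.50 E1.8892
G1 X0.00 Y11.50 E3.1664
G1 X0.00 Y0.00 E3.7784

At z = 5.12 mm: the 24×11.5 cube contributes its full rectangle; the 20.5×21.5 cube at (8.5, 12.5) contributes its full rectangle; After the difference (first − rest): starting from the 24×11.5 cube, the 20.5×21.5 cube at (8.5, 12.5) misses the remaining region (no effect) — 1 connected region. The outline is a single polygon with 4 vertices. Extrusion per mm of travel: 0.4 × 0.32 / (π × 0.875²) = 0.053216. Accumulating E over each segment gives final E = 3.7784.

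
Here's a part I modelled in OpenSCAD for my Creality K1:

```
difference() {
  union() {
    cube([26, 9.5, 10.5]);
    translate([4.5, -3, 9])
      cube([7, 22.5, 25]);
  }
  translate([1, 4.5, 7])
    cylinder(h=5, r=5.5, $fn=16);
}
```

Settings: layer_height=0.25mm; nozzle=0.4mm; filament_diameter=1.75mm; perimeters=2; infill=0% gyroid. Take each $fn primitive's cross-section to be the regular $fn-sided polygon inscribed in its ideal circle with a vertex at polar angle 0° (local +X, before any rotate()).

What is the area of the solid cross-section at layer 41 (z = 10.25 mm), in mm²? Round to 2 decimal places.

At z = 10.25 mm: the 26×9.5 cube contributes its full rectangle (area 247.00 mm²); the 7×22.5 cube at (4.5, -3) contributes its full rectangle (area 157.50 mm²); Combining (union): the regions partially overlap — summed areas 404.50 mm² minus the doubly-counted overlap 66.50 mm² gives 338.00 mm² — area = 338.00 mm²; the r=5.5 cylinder at (1, 4.5) gives a regular 16-gon of circumradius 5.5 (constant along its height) (area = (16/2)·5.500²·sin(360°/16) = 92.61 mm²); Taking the first minus the rest: starting from the result so far (338.00 mm²), the r=5.5 cylinder at (1, 4.5) partially overlaps it — only the 53.27 mm² overlap (of its 92.61 mm²) is removed, clipping the outline — area = 284.73 mm². Overall, the cross-section is a single solid region. Net area = 284.73 mm².

284.73 mm²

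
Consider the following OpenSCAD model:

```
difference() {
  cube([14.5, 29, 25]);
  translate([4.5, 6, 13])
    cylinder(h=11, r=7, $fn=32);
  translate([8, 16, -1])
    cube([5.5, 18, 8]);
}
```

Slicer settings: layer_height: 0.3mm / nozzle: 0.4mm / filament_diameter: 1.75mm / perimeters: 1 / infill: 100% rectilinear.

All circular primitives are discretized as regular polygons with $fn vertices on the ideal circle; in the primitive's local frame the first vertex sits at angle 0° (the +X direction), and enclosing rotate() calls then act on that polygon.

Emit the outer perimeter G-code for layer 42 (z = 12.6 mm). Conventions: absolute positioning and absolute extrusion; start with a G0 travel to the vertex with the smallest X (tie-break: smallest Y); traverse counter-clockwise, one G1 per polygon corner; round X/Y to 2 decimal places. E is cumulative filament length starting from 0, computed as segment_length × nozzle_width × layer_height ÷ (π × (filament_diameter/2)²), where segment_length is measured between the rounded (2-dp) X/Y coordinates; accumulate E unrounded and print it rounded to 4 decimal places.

G0 X0.00 Y0.00 Z12.60
G1 X14.50 Y0.00 E0.7234
G1 X14.50 Y29.00 E2.1702
G1 X0.00 Y29.00 E2.8936
G1 X0.00 Y0.00 E4.3404

At z = 12.6 mm: the cube (footprint 14.5×29) is included at this height; the cylinder at (4.5, 6) does not reach this height (z outside [13, 24]); the cube at (8, 16) is not intersected at this z (z outside [-1, 7]); Taking the first minus the rest: none of the subtracted shapes is present at this height, so the 14.5×29 cube is unchanged — 1 connected region. The outline is a single polygon with 4 vertices. Extrusion per mm of travel: 0.4 × 0.3 / (π × 0.875²) = 0.049890. Accumulating E over each segment gives final E = 4.3404.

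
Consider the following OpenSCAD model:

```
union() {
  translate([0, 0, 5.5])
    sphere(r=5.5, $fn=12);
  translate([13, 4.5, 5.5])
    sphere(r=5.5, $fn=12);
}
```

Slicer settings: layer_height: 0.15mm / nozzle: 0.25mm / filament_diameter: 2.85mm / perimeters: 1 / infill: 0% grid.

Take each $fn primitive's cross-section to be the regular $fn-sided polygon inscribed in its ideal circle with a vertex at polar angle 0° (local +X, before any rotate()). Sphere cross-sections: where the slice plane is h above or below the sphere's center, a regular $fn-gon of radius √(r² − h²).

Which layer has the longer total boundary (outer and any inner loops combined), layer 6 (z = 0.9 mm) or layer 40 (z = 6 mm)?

Layer 6 (z = 0.9): the r=5.5 sphere slices to a regular 12-gon of circumradius 3.015 (√(r²−h²) with h=4.6 from center) (perimeter = 2·12·3.015·sin(180°/12) = 18.73 mm); the r=5.5 sphere at (13, 4.5) contributes a regular 12-gon of circumradius √(5.5²−4.6²) = 3.015 (perimeter = 2·12·3.015·sin(180°/12) = 18.73 mm); Merging all regions: the 2 present regions are separate (no shared area or edge), so areas and boundary lengths simply add and each stays a separate island — boundary = 37.46 mm. So its perimeter = 37.46 mm. Layer 40 (z = 6): the sphere: section is a regular 12-gon, circumradius = √(r²−h²) = √(5.5²−0.5²) = 5.477 (perimeter = 2·12·5.477·sin(180°/12) = 34.02 mm); the r=5.5 sphere at (13, 4.5) slices to a regular 12-gon of circumradius 5.477 (√(r²−h²) with h=0.5 from center) (perimeter = 2·12·5.477·sin(180°/12) = 34.02 mm); Merging all regions: the 2 present regions are separate (no shared area or edge), so areas and boundary lengths simply add and each stays a separate island — boundary = 68.05 mm. So its perimeter = 68.05 mm. Layer 40 is larger (68.05 vs 37.46 mm).

layer 40 (z = 6 mm)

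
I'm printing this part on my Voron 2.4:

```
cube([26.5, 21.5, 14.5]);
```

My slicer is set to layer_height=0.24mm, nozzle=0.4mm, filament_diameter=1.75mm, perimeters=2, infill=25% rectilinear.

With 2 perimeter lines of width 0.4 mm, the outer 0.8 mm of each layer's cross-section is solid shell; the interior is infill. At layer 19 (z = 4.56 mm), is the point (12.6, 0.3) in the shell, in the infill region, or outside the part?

shell

At z = 4.56 mm: the 26.5×21.5 cube contributes its full rectangle. Overall, the cross-section is a single solid region. The nearest boundary edge runs (0.00, 0.00)→(26.50, 0.00); distance from the point to it = 0.30 mm. The point is inside the cross-section, 0.30 mm from the nearest boundary — within the 0.8 mm shell band (2 × 0.4).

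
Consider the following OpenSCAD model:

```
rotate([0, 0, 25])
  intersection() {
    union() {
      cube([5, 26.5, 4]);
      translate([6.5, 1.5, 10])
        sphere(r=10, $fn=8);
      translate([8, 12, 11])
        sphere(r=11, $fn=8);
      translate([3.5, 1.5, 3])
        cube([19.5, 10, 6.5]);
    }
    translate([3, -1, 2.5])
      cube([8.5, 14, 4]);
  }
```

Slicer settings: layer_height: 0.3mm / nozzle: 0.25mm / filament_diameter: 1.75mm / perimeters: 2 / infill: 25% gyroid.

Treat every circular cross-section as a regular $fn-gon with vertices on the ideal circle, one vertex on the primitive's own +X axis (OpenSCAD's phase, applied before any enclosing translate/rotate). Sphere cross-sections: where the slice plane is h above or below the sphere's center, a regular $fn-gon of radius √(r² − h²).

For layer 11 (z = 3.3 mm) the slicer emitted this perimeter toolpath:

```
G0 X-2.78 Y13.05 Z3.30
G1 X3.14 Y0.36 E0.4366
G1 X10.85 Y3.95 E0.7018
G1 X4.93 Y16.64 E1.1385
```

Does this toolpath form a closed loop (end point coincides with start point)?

no

Start point (G0): (-2.78, 13.05). End point (last G1): the path does not return to the start — open.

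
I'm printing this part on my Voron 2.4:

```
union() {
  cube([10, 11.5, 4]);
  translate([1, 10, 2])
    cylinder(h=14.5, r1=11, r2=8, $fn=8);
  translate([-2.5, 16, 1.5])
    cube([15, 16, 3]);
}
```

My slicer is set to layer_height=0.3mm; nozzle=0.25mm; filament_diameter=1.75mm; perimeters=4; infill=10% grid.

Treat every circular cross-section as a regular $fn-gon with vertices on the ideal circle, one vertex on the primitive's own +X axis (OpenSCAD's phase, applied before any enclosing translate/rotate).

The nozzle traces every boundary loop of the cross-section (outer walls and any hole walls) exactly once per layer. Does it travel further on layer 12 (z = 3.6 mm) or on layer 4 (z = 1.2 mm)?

layer 12 (z = 3.6 mm)

Layer 12 (z = 3.6): the cube is present — its section is the full 10×11.5 rectangle (perimeter 43.00 mm); the cone at (1, 10) (r1=11→r2=8) has section circumradius 10.669 here — a regular 8-gon (perimeter = 2·8·10.669·sin(180°/8) = 65.33 mm); the cube at (-2.5, 16) (footprint 15×16) is included at this height (perimeter 62.00 mm); Taking the union: the regions partially overlap (shared area 139.32 mm²), so the edge portions inside another operand are dropped and the merged outline is re-measured after clipping — boundary = 101.93 mm. So its perimeter = 101.93 mm. Layer 4 (z = 1.2): the cube (footprint 10×11.5) is included at this height (perimeter 43.00 mm); the cone at (1, 10) is absent (z outside [2, 16.5]); the cube at (-2.5, 16) is not intersected at this z (z outside [1.5, 4.5]); Merging all regions: only the 10×11.5 cube is present, so the union is just that shape — boundary = 43.00 mm. So its perimeter = 43.00 mm. Layer 12 is larger (101.93 vs 43.00 mm).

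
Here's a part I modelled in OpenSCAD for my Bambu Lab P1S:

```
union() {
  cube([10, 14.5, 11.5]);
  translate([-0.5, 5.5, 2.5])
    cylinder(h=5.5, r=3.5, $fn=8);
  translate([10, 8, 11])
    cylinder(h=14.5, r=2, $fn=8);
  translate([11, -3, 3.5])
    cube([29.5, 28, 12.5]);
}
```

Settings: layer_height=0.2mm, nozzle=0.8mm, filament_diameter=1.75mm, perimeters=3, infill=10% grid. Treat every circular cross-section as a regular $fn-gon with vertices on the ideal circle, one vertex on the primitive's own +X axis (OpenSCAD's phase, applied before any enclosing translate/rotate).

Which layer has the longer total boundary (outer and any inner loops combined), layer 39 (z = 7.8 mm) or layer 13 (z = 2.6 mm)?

Layer 39 (z = 7.8): the cube is present — its section is the full 10×14.5 rectangle (perimeter 49.00 mm); the r=3.5 cylinder at (-0.5, 5.5) gives a regular 8-gon of circumradius 3.5 (constant along its height) (perimeter = 2·8·3.500·sin(180°/8) = 21.43 mm); the cylinder at (10, 8) is absent (z outside [11, 25.5]); the 29.5×28 cube at (11, -3) contributes its full rectangle (perimeter 115.00 mm); Taking the union: the regions partially overlap (shared area 13.93 mm²), so the edge portions inside another operand are dropped and the merged outline is re-measured after clipping — boundary = 169.21 mm. So its perimeter = 169.21 mm. Layer 13 (z = 2.6): the cube is present — its section is the full 10×14.5 rectangle (perimeter 49.00 mm); the cylinder at (-0.5, 5.5): section is a regular 8-gon, circumradius r=3.5 (perimeter = 2·8·3.500·sin(180°/8) = 21.43 mm); the cylinder at (10, 8) does not reach this height (z outside [11, 25.5]); the cube at (11, -3) is absent (z outside [3.5, 16]); Taking the union: the regions partially overlap (shared area 13.93 mm²), so the edge portions inside another operand are dropped and the merged outline is re-measured after clipping — boundary = 54.21 mm. So its perimeter = 54.21 mm. Layer 39 is larger (169.21 vs 54.21 mm).

layer 39 (z = 7.8 mm)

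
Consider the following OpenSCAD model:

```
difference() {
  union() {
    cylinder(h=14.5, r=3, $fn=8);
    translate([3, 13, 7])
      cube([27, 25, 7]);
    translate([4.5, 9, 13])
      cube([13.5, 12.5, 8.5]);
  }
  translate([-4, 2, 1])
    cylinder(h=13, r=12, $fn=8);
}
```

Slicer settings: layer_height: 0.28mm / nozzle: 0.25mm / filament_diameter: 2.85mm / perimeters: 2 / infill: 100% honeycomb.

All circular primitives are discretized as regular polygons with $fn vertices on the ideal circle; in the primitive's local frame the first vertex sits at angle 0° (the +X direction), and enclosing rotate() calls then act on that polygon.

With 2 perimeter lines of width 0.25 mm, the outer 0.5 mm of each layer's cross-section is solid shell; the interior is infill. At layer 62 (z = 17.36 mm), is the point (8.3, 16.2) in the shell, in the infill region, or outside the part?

At z = 17.36 mm: the cylinder is not intersected at this z (z outside [0, 14.5]); the cube at (3, 13) does not reach this height (z outside [7, 14]); the cube at (4.5, 9) (footprint 13.5×12.5) is included at this height; Merging all regions: only the 13.5×12.5 cube at (4.5, 9) is present, so the union is just that shape — 1 connected region; the cylinder at (-4, 2) is absent (z outside [1, 14]); After the difference (first − rest): none of the subtracted shapes is present at this height, so that combined region is unchanged — 1 connected region. Overall, the cross-section is a single solid region. The nearest boundary edge runs (4.50, 21.50)→(4.50, 9.00); distance from the point to it = 3.80 mm. The point is inside the cross-section and 3.80 mm from the nearest boundary — more than the 0.5 mm shell width (2 × 0.25), so it's in the infill interior.

infill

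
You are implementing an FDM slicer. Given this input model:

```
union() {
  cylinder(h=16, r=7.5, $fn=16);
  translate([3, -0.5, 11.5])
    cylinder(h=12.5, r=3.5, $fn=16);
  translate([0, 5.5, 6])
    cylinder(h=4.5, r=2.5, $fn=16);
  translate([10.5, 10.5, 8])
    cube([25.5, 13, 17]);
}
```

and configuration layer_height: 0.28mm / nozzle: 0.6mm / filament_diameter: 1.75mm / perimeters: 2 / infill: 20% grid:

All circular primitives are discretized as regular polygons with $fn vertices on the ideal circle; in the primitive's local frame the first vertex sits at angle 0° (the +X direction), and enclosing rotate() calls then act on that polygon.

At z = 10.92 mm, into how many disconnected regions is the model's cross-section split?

At z = 10.92 mm: the cylinder: section is a regular 16-gon, circumradius r=7.5; the cylinder at (3, -0.5) does not reach this height (z outside [11.5, 24]); the cylinder at (0, 5.5) is not intersected at this z (z outside [6, 10.5]); the cube at (10.5, 10.5) is present — its section is the full 25.5×13 rectangle; Taking the union: the 2 present regions are separate (no shared area or edge), so areas and boundary lengths simply add and each stays a separate island — 2 connected regions. The result has 2 disconnected regions.

2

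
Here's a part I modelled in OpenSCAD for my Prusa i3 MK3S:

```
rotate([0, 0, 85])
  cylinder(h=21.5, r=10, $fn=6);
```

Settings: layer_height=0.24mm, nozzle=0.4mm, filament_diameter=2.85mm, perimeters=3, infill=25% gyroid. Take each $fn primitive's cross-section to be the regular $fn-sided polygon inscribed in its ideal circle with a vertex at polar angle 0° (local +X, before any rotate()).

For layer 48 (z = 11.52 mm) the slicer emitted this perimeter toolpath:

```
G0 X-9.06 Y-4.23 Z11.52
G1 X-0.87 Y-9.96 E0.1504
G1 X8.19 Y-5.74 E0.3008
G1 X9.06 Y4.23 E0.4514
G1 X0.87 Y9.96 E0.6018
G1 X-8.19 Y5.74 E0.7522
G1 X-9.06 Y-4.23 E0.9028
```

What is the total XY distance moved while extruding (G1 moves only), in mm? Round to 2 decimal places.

60.00 mm

Sum the Euclidean lengths of each G1 segment: total = 60.00 mm.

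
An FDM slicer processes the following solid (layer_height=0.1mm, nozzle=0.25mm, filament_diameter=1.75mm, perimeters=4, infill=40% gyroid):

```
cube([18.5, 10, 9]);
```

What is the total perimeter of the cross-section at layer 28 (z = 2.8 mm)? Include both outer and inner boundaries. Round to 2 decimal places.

At z = 2.8 mm: the 18.5×10 cube contributes its full rectangle (perimeter 57.00 mm). Overall, the cross-section is a single solid region. Total boundary length (outer) = 57.00 mm.

57.00 mm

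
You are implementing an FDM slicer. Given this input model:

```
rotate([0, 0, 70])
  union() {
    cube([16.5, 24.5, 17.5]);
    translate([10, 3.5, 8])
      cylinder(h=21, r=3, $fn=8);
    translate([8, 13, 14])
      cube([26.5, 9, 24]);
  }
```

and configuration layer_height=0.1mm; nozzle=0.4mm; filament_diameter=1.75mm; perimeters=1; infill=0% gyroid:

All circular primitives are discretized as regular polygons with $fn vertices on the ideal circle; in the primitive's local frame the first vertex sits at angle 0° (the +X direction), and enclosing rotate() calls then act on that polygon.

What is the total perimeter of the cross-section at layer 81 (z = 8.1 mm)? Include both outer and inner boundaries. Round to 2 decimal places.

At z = 8.1 mm: the cube is present — its section is the full 16.5×24.5 rectangle (perimeter 82.00 mm); the cylinder at (10, 3.5): section is a regular 8-gon, circumradius r=3 (perimeter = 2·8·3.000·sin(180°/8) = 18.37 mm); the cube at (8, 13) does not reach this height (z outside [14, 38]); Combining (union): the r=3 cylinder at (10, 3.5) lies entirely inside the 16.5×24.5 cube, so the union is just the 16.5×24.5 cube — boundary = 82.00 mm; (whole slice rotated 70° about Z — lengths, areas and connectivity unchanged). Overall, the cross-section is a single solid region. Total boundary length (outer) = 82.00 mm.

82.00 mm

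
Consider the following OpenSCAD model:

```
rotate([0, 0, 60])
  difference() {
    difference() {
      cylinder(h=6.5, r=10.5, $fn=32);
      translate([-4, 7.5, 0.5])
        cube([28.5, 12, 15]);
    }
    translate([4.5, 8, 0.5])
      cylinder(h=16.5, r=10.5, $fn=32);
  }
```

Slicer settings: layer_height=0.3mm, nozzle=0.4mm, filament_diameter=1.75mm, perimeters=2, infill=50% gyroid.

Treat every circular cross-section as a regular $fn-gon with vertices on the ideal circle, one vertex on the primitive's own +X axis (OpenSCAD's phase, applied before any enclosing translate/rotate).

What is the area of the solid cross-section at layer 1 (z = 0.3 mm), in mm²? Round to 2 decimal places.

At z = 0.3 mm: the r=10.5 cylinder contributes a regular 32-gon of circumradius 10.5 (area = (32/2)·10.500²·sin(360°/32) = 344.14 mm²); the cube at (-4, 7.5) is absent (z outside [0.5, 15.5]); Taking the first minus the rest: none of the subtracted shapes is present at this height, so the r=10.5 cylinder is unchanged — area = 344.14 mm²; the cylinder at (4.5, 8) is not intersected at this z (z outside [0.5, 17]); Subtracting the remaining from the first: none of the subtracted shapes is present at this height, so the result so far is unchanged — area = 344.14 mm²; (rotated 60° about Z; rotation is an isometry so areas/perimeters/island counts are preserved). Overall, the cross-section is a single solid region. Net area = 344.14 mm².

344.14 mm²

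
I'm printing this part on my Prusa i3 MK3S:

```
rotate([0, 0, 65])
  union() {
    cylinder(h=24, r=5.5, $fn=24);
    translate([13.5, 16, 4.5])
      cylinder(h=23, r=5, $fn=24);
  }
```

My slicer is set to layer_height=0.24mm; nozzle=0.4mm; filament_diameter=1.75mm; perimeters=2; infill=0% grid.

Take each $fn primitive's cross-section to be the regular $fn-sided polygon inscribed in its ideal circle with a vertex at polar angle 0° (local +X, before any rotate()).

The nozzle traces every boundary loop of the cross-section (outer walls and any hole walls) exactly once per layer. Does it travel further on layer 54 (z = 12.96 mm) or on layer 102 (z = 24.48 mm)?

layer 54 (z = 12.96 mm)

Layer 54 (z = 12.96): the r=5.5 cylinder contributes a regular 24-gon of circumradius 5.5 (perimeter = 2·24·5.500·sin(180°/24) = 34.46 mm); the r=5 cylinder at (13.5, 16) contributes a regular 24-gon of circumradius 5 (perimeter = 2·24·5.000·sin(180°/24) = 31.33 mm); Taking the union: the 2 present regions are separate (no shared area or edge), so areas and boundary lengths simply add and each stays a separate island — boundary = 65.79 mm; (rotated 65° about Z; rotation is an isometry so areas/perimeters/island counts are preserved). So its perimeter = 65.79 mm. Layer 102 (z = 24.48): the cylinder does not reach this height (z outside [0, 24]); the r=5 cylinder at (13.5, 16) contributes a regular 24-gon of circumradius 5 (perimeter = 2·24·5.000·sin(180°/24) = 31.33 mm); Merging all regions: only the r=5 cylinder at (13.5, 16) is present, so the union is just that shape — boundary = 31.33 mm; (rotated 65° about Z; rotation is an isometry so areas/perimeters/island counts are preserved). So its perimeter = 31.33 mm. Layer 54 is larger (65.79 vs 31.33 mm).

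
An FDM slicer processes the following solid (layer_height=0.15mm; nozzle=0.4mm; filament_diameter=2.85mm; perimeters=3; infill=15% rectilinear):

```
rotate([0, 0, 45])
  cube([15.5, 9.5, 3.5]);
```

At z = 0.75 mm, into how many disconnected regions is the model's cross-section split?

At z = 0.75 mm: the cube is present — its section is the full 15.5×9.5 rectangle; (rotated 45° about Z; rotation is an isometry so areas/perimeters/island counts are preserved). The result has 1 disconnected region.

1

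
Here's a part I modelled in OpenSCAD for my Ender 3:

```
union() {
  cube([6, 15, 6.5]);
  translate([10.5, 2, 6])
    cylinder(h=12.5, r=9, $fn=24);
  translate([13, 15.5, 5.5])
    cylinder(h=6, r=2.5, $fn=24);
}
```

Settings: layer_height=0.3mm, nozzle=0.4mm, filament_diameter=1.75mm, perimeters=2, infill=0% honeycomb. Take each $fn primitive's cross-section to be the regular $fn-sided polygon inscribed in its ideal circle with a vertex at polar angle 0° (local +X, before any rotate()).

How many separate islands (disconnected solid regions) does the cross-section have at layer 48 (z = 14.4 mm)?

At z = 14.4 mm: the cube is absent (z outside [0, 6.5]); the cylinder at (10.5, 2): section is a regular 24-gon, circumradius r=9; the cylinder at (13, 15.5) is not intersected at this z (z outside [5.5, 11.5]); Merging all regions: only the r=9 cylinder at (10.5, 2) is present, so the union is just that shape — 1 connected region. Overall, the cross-section is a single solid region. Island count = 1.

1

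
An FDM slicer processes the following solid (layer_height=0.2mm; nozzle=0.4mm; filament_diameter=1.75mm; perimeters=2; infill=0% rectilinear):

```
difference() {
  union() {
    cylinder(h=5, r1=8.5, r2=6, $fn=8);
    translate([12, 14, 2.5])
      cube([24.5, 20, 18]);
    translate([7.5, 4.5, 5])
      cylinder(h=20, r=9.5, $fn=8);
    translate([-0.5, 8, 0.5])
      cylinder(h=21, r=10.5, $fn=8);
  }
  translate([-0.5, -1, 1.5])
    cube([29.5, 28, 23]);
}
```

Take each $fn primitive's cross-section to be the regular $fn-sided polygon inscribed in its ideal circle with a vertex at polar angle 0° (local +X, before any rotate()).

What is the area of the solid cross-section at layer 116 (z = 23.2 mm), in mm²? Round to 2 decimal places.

41.09 mm²

At z = 23.2 mm: the cone does not reach this height (z outside [0, 5]); the cube at (12, 14) is absent (z outside [2.5, 20.5]); the r=9.5 cylinder at (7.5, 4.5) contributes a regular 8-gon of circumradius 9.5 (area = (8/2)·9.500²·sin(360°/8) = 255.27 mm²); the cylinder at (-0.5, 8) is not intersected at this z (z outside [0.5, 21.5]); Merging all regions: only the r=9.5 cylinder at (7.5, 4.5) is present, so the union is just that shape — area = 255.27 mm²; the 29.5×28 cube at (-0.5, -1) contributes its full rectangle (area 826.00 mm²); After the difference (first − rest): starting from the result so far (255.27 mm²), the 29.5×28 cube at (-0.5, -1) partially overlaps it — only the 214.17 mm² overlap (of its 826.00 mm²) is removed, clipping the outline — area = 41.09 mm². Overall, the cross-section has 2 separate islands. Net area = 41.09 mm².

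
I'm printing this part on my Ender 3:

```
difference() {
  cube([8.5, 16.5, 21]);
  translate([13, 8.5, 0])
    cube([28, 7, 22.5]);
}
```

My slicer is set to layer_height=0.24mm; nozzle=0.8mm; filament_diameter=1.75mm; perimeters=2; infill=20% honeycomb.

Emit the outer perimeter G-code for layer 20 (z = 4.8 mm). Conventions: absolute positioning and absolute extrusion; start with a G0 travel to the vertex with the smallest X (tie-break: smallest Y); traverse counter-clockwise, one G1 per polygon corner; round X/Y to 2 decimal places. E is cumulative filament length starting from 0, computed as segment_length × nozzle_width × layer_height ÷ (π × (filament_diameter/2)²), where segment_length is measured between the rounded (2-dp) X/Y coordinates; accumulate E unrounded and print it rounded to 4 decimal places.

At z = 4.8 mm: the cube (footprint 8.5×16.5) is included at this height; the 28×7 cube at (13, 8.5) contributes its full rectangle; Subtracting the remaining from the first: starting from the 8.5×16.5 cube, the 28×7 cube at (13, 8.5) misses the remaining region (no effect) — 1 connected region. The outline is a single polygon with 4 vertices. Extrusion per mm of travel: 0.8 × 0.24 / (π × 0.875²) = 0.079824. Accumulating E over each segment gives final E = 3.9912.

G0 X0.00 Y0.00 Z4.80
G1 X8.50 Y0.00 E0.6785
G1 X8.50 Y16.50 E1.9956
G1 X0.00 Y16.50 E2.6741
G1 X0.00 Y0.00 E3.9912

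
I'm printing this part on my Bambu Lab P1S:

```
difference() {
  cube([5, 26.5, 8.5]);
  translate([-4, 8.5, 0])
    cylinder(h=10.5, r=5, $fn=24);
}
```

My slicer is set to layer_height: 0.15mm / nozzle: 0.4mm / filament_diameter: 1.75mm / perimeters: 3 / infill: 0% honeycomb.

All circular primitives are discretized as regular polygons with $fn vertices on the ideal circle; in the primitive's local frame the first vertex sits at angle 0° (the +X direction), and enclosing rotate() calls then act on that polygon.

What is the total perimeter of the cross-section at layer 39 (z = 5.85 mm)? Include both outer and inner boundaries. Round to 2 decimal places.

63.45 mm

At z = 5.85 mm: the cube (footprint 5×26.5) is included at this height (perimeter 63.00 mm); the r=5 cylinder at (-4, 8.5) gives a regular 24-gon of circumradius 5 (constant along its height) (perimeter = 2·24·5.000·sin(180°/24) = 31.33 mm); Taking the first minus the rest: starting from the 5×26.5 cube, the r=5 cylinder at (-4, 8.5) partially overlaps it — only the 3.91 mm² overlap (of its 77.65 mm²) is removed, clipping the outline — boundary = 63.45 mm. Overall, the cross-section is a single solid region. Total boundary length (outer) = 63.45 mm.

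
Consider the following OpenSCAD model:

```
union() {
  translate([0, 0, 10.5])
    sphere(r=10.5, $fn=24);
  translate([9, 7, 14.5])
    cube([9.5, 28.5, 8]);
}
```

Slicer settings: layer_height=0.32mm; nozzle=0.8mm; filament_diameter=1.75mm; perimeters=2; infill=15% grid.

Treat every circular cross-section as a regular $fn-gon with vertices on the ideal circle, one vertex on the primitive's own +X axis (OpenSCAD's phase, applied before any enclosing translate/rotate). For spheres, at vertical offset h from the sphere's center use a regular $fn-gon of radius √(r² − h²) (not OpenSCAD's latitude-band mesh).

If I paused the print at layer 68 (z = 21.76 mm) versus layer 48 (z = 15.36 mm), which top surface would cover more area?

layer 48 (z = 15.36 mm)

Layer 68 (z = 21.76): the sphere is absent (|z−center|=11.260 > r=10.5); the 9.5×28.5 cube at (9, 7) contributes its full rectangle (area 270.75 mm²); Combining (union): only the 9.5×28.5 cube at (9, 7) is present, so the union is just that shape — area = 270.75 mm². So its area = 270.75 mm². Layer 48 (z = 15.36): the r=10.5 sphere slices to a regular 24-gon of circumradius 9.308 (√(r²−h²) with h=4.86 from center) (area = (24/2)·9.308²·sin(360°/24) = 269.06 mm²); the cube at (9, 7) (footprint 9.5×28.5) is included at this height (area 270.75 mm²); Combining (union): the 2 present regions are separate (no shared area or edge), so areas and boundary lengths simply add and each stays a separate island — area = 539.81 mm². So its area = 539.81 mm². Layer 48 is larger (539.81 vs 270.75 mm²).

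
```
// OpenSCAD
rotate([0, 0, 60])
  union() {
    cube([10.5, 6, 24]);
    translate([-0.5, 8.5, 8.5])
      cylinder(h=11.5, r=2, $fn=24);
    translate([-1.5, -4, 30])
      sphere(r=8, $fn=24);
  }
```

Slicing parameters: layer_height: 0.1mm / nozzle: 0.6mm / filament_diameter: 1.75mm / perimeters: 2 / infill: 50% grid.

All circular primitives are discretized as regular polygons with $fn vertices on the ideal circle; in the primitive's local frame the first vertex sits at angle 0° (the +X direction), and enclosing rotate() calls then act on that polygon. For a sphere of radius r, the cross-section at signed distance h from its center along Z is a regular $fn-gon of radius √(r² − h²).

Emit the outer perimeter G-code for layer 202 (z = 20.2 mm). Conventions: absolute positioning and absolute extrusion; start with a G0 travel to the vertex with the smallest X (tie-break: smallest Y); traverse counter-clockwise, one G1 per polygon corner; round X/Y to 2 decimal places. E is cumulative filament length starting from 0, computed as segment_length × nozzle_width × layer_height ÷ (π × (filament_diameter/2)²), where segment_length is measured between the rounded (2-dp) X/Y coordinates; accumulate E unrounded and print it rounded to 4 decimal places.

G0 X-5.20 Y3.00 Z20.20
G1 X0.00 Y0.00 E0.1498
G1 X5.25 Y9.09 E0.4116
G1 X0.05 Y12.09 E0.5614
G1 X-5.20 Y3.00 E0.8232

At z = 20.2 mm: the 10.5×6 cube contributes its full rectangle; the cylinder at (-0.5, 8.5) is not intersected at this z (z outside [8.5, 20]); the sphere at (-1.5, -4) is not intersected at this z (|z−center|=9.800 > r=8); Combining (union): only the 10.5×6 cube is present, so the union is just that shape — 1 connected region; (whole slice rotated 60° about Z — lengths, areas and connectivity unchanged). The outline is a single polygon with 4 vertices. Extrusion per mm of travel: 0.6 × 0.1 / (π × 0.875²) = 0.024945. Accumulating E over each segment gives final E = 0.8232.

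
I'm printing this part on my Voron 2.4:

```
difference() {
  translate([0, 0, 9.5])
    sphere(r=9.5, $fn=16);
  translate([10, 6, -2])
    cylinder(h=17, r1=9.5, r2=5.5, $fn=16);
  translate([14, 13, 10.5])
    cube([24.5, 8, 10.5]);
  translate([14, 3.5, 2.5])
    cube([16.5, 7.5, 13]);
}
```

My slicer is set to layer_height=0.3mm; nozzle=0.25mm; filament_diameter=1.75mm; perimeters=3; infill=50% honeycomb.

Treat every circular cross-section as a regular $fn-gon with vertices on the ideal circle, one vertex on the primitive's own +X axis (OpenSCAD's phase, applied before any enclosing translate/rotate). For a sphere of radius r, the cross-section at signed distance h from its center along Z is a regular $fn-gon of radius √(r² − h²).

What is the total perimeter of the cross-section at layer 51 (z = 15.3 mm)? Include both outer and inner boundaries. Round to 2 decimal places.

46.97 mm

At z = 15.3 mm: the sphere: section is a regular 16-gon, circumradius = √(r²−h²) = √(9.5²−5.8²) = 7.524 (perimeter = 2·16·7.524·sin(180°/16) = 46.97 mm); the cone at (10, 6) is absent (z outside [-2, 15]); the 24.5×8 cube at (14, 13) contributes its full rectangle (perimeter 65.00 mm); the 16.5×7.5 cube at (14, 3.5) contributes its full rectangle (perimeter 48.00 mm); Taking the first minus the rest: starting from the r=9.5 sphere, the 24.5×8 cube at (14, 13) misses the remaining region (no effect); the 16.5×7.5 cube at (14, 3.5) misses the remaining region (no effect) — boundary = 46.97 mm. Overall, the cross-section is a single solid region. Total boundary length (outer) = 46.97 mm.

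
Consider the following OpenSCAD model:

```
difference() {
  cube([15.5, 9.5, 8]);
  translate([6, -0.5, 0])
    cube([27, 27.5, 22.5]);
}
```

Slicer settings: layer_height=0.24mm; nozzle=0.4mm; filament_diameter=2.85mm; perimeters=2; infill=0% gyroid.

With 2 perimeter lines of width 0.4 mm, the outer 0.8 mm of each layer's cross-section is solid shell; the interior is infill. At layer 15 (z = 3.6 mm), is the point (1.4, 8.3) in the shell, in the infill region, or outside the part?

At z = 3.6 mm: the cube (footprint 15.5×9.5) is included at this height; the cube at (6, -0.5) is present — its section is the full 27×27.5 rectangle; After the difference (first − rest): starting from the 15.5×9.5 cube, the 27×27.5 cube at (6, -0.5) partially overlaps it — only the 90.25 mm² overlap (of its 742.50 mm²) is removed, clipping the outline — 1 connected region. Overall, the cross-section is a single solid region. The nearest boundary edge runs (0.00, 9.50)→(6.00, 9.50); distance from the point to it = 1.20 mm. The point is inside the cross-section and 1.20 mm from the nearest boundary — more than the 0.8 mm shell width (2 × 0.4), so it's in the infill interior.

infill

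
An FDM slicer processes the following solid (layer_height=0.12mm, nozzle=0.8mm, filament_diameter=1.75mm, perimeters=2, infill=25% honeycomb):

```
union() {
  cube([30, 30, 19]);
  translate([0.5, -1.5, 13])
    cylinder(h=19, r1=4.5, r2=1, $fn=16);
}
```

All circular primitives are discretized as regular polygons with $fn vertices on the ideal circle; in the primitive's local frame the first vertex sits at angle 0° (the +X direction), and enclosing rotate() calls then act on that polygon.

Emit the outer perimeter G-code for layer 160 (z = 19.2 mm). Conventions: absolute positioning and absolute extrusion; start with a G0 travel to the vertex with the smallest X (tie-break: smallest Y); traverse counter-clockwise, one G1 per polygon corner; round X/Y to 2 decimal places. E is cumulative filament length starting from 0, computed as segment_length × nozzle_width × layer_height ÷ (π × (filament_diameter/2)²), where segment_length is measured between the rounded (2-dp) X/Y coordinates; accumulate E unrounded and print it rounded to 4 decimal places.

G0 X-2.86 Y-1.50 Z19.20
G1 X-2.60 Y-2.79 E0.0525
G1 X-1.87 Y-3.87 E0.1046
G1 X-0.79 Y-4.60 E0.1566
G1 X0.50 Y-4.86 E0.2091
G1 X1.79 Y-4.60 E0.2616
G1 X2.87 Y-3.87 E0.3137
G1 X3.60 Y-2.79 E0.3657
G1 X3.86 Y-1.50 E0.4182
G1 X3.60 Y-0.21 E0.4707
G1 X2.87 Y0.87 E0.5228
G1 X1.79 Y1.60 E0.5748
G1 X0.50 Y1.86 E0.6273
G1 X-0.79 Y1.60 E0.6798
G1 X-1.87 Y0.87 E0.7319
G1 X-2.60 Y-0.21 E0.7839
G1 X-2.86 Y-1.50 E0.8364

At z = 19.2 mm: the cube is absent (z outside [0, 19]); the cone at (0.5, -1.5) contributes a regular 16-gon of circumradius 3.358 (interpolated between r1=4.5 and r2=1 at t=0.326); Combining (union): only the cone at (0.5, -1.5) is present, so the union is just that shape — 1 connected region. The outline is a single polygon with 16 vertices. Extrusion per mm of travel: 0.8 × 0.12 / (π × 0.875²) = 0.039912. Accumulating E over each segment gives final E = 0.8364.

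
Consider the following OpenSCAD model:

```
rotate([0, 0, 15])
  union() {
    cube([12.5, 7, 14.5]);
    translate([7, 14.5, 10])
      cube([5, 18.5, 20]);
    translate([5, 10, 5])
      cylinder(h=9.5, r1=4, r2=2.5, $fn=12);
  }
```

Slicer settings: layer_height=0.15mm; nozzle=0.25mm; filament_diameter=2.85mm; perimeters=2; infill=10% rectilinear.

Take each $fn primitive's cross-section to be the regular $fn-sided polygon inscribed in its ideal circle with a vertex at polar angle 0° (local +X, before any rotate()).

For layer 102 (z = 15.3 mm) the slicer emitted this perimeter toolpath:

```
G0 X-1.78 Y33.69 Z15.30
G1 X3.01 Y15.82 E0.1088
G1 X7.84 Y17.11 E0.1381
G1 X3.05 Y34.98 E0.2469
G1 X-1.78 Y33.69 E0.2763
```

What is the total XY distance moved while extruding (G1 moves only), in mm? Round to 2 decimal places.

Sum the Euclidean lengths of each G1 segment: total = 47.00 mm.

47.00 mm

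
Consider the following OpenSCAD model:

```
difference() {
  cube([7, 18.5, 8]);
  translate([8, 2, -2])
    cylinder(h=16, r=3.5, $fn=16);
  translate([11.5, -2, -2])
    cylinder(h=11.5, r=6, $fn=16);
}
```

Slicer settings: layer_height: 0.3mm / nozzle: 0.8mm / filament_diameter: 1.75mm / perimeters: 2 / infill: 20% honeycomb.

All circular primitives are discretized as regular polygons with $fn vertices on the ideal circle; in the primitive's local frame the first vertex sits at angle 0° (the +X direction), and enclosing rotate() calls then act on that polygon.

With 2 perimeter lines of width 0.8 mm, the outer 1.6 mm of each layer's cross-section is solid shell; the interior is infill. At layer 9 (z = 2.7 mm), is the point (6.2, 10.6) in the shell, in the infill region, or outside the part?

At z = 2.7 mm: the cube is present — its section is the full 7×18.5 rectangle; the r=3.5 cylinder at (8, 2) gives a regular 16-gon of circumradius 3.5 (constant along its height); the cylinder at (11.5, -2): section is a regular 16-gon, circumradius r=6; After the difference (first − rest): starting from the 7×18.5 cube, the r=3.5 cylinder at (8, 2) partially overlaps it — only the 10.47 mm² overlap (of its 37.50 mm²) is removed, clipping the outline; the r=6 cylinder at (11.5, -2) misses the remaining region (no effect) — 1 connected region. Overall, the cross-section is a single solid region. The nearest boundary edge runs (7.00, 18.50)→(7.00, 5.30); distance from the point to it = 0.80 mm. The point is inside the cross-section, 0.80 mm from the nearest boundary — within the 1.6 mm shell band (2 × 0.8).

shell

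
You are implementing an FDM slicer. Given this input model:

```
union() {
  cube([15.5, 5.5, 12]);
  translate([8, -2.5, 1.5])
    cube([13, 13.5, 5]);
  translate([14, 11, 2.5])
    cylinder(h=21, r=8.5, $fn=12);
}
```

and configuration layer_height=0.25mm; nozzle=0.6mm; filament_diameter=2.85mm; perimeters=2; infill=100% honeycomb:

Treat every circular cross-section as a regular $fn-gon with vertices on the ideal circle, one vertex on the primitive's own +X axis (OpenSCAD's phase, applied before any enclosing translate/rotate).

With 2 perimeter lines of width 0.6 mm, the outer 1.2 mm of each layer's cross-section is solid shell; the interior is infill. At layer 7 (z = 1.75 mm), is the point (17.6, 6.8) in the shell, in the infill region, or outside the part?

infill

At z = 1.75 mm: the 15.5×5.5 cube contributes its full rectangle; the cube at (8, -2.5) (footprint 13×13.5) is included at this height; the cylinder at (14, 11) is not intersected at this z (z outside [2.5, 23.5]); Merging all regions: the regions partially overlap (shared area 41.25 mm²), so overlapping operands fuse into one piece — 1 connected region. Overall, the cross-section is a single solid region. The nearest boundary edge runs (21.00, 11.00)→(21.00, -2.50); distance from the point to it = 3.40 mm. The point is inside the cross-section and 3.40 mm from the nearest boundary — more than the 1.2 mm shell width (2 × 0.6), so it's in the infill interior.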